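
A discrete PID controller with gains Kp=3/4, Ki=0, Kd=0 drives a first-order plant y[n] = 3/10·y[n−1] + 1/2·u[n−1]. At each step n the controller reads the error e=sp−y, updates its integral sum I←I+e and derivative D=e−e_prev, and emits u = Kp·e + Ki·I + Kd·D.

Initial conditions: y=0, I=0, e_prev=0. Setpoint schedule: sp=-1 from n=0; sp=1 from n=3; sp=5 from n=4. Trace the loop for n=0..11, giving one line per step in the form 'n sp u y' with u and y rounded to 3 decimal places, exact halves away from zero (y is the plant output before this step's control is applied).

0 -1 -0.750 0.000
1 -1 -0.469 -0.375
2 -1 -0.490 -0.347
3 1 1.012 -0.349
4 5 3.449 0.401
5 5 2.366 1.845
6 5 2.448 1.737
7 5 2.441 1.745
8 5 2.442 1.744
9 5 2.442 1.744
10 5 2.442 1.744
11 5 2.442 1.744

(exact arithmetic carried between steps; '≈' marks a value shown rounded to 6 d.p. or computed from one; I and e_prev carry over from the previous line; the table rounds u and y to 3 d.p., halves away from zero)
n=0: y=0, sp=-1, e=sp−y=-1; I=-1, D=e−e_prev=-1; u=3/4·(-1)+0·(-1)+0·(-1)=-0.75; next y=3/10·0+1/2·(-0.75)=-0.375
n=1: y=-0.375, sp=-1, e=sp−y=-0.625; I=-1.625, D=e−e_prev=0.375; u=3/4·(-0.625)+0·(-1.625)+0·0.375=-0.46875; next y=3/10·(-0.375)+1/2·(-0.46875)=-0.346875
n=2: y=-0.346875, sp=-1, e=sp−y=-0.653125; I=-2.278125, D=e−e_prev=-0.028125; u=3/4·(-0.653125)+0·(-2.278125)+0·(-0.028125)≈-0.489844; next y=3/10·(-0.346875)+1/2·(-0.489844)≈-0.348984
n=3: y≈-0.348984, sp=1, e=sp−y≈1.348984; I≈-0.929141, D=e−e_prev≈2.002109; u=3/4·1.348984+0·(-0.929141)+0·2.002109≈1.011738; next y=3/10·(-0.348984)+1/2·1.011738≈0.401174
n=4: y≈0.401174, sp=5, e=sp−y≈4.598826; I≈3.669686, D=e−e_prev≈3.249842; u=3/4·4.598826+0·3.669686+0·3.249842≈3.449120; next y=3/10·0.401174+1/2·3.449120≈1.844912
n=5: y≈1.844912, sp=5, e=sp−y≈3.155088; I≈6.824774, D=e−e_prev≈-1.443738; u=3/4·3.155088+0·6.824774+0·(-1.443738)≈2.366316; next y=3/10·1.844912+1/2·2.366316≈1.736632
n=6: y≈1.736632, sp=5, e=sp−y≈3.263368; I≈10.088142, D=e−e_prev≈0.108280; u=3/4·3.263368+0·10.088142+0·0.108280≈2.447526; next y=3/10·1.736632+1/2·2.447526≈1.744753
n=7: y≈1.744753, sp=5, e=sp−y≈3.255247; I≈13.343389, D=e−e_prev≈-0.008121; u=3/4·3.255247+0·13.343389+0·(-0.008121)≈2.441436; next y=3/10·1.744753+1/2·2.441436≈1.744144
n=8: y≈1.744144, sp=5, e=sp−y≈3.255856; I≈16.599246, D=e−e_prev≈0.000609; u=3/4·3.255856+0·16.599246+0·0.000609≈2.441892; next y=3/10·1.744144+1/2·2.441892≈1.744189
n=9: y≈1.744189, sp=5, e=sp−y≈3.255811; I≈19.855057, D=e−e_prev≈-0.000046; u=3/4·3.255811+0·19.855057+0·(-0.000046)≈2.441858; next y=3/10·1.744189+1/2·2.441858≈1.744186
n=10: y≈1.744186, sp=5, e=sp−y≈3.255814; I≈23.110871, D=e−e_prev≈0.000003; u=3/4·3.255814+0·23.110871+0·0.000003≈2.441861; next y=3/10·1.744186+1/2·2.441861≈1.744186
n=11: y≈1.744186, sp=5, e=sp−y≈3.255814; I≈26.366685, D=e−e_prev≈0.000000; u=3/4·3.255814+0·26.366685+0·0.000000≈2.441860; next y=3/10·1.744186+1/2·2.441860≈1.744186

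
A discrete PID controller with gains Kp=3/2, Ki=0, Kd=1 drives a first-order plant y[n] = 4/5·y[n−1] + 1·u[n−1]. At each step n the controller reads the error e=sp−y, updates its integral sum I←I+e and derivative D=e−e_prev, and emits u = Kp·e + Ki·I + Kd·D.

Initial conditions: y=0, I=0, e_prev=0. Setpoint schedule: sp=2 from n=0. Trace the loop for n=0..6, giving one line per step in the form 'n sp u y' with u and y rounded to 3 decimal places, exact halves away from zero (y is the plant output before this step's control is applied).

(exact arithmetic carried between steps; '≈' marks a value shown rounded to 6 d.p. or computed from one; I and e_prev carry over from the previous line; the table rounds u and y to 3 d.p., halves away from zero)
n=0: y=0, sp=2, e=sp−y=2; I=2, D=e−e_prev=2; u=3/2·2+0·2+1·2=5; next y=4/5·0+1·5=5
n=1: y=5, sp=2, e=sp−y=-3; I=-1, D=e−e_prev=-5; u=3/2·(-3)+0·(-1)+1·(-5)=-9.5; next y=4/5·5+1·(-9.5)=-5.5
n=2: y=-5.5, sp=2, e=sp−y=7.5; I=6.5, D=e−e_prev=10.5; u=3/2·7.5+0·6.5+1·10.5=21.75; next y=4/5·(-5.5)+1·21.75=17.35
n=3: y=17.35, sp=2, e=sp−y=-15.35; I=-8.85, D=e−e_prev=-22.85; u=3/2·(-15.35)+0·(-8.85)+1·(-22.85)=-45.875; next y=4/5·17.35+1·(-45.875)=-31.995
n=4: y=-31.995, sp=2, e=sp−y=33.995; I=25.145, D=e−e_prev=49.345; u=3/2·33.995+0·25.145+1·49.345=100.3375; next y=4/5·(-31.995)+1·100.3375=74.7415
n=5: y=74.7415, sp=2, e=sp−y=-72.7415; I=-47.5965, D=e−e_prev=-106.7365; u=3/2·(-72.7415)+0·(-47.5965)+1·(-106.7365)=-215.84875; next y=4/5·74.7415+1·(-215.84875)=-156.05555
n=6: y=-156.05555, sp=2, e=sp−y=158.05555; I=110.45905, D=e−e_prev=230.79705; u=3/2·158.05555+0·110.45905+1·230.79705=467.880375; next y=4/5·(-156.05555)+1·467.880375=343.035935

0 2 5.000 0.000
1 2 -9.500 5.000
2 2 21.750 -5.500
3 2 -45.875 17.350
4 2 100.338 -31.995
5 2 -215.849 74.742
6 2 467.880 -156.056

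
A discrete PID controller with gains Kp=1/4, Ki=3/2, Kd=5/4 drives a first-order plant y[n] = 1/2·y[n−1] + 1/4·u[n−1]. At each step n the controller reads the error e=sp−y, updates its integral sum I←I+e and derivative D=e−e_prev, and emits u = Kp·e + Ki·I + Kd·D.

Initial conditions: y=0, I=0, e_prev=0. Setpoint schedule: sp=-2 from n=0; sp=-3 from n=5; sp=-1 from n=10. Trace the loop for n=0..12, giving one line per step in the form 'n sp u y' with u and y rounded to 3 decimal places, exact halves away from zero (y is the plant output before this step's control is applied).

(exact arithmetic carried between steps; '≈' marks a value shown rounded to 6 d.p. or computed from one; I and e_prev carry over from the previous line; the table rounds u and y to 3 d.p., halves away from zero)
n=0: y=0, sp=-2, e=sp−y=-2; I=-2, D=e−e_prev=-2; u=1/4·(-2)+3/2·(-2)+5/4·(-2)=-6; next y=1/2·0+1/4·(-6)=-1.5
n=1: y=-1.5, sp=-2, e=sp−y=-0.5; I=-2.5, D=e−e_prev=1.5; u=1/4·(-0.5)+3/2·(-2.5)+5/4·1.5=-2; next y=1/2·(-1.5)+1/4·(-2)=-1.25
n=2: y=-1.25, sp=-2, e=sp−y=-0.75; I=-3.25, D=e−e_prev=-0.25; u=1/4·(-0.75)+3/2·(-3.25)+5/4·(-0.25)=-5.375; next y=1/2·(-1.25)+1/4·(-5.375)=-1.96875
n=3: y=-1.96875, sp=-2, e=sp−y=-0.03125; I=-3.28125, D=e−e_prev=0.71875; u=1/4·(-0.03125)+3/2·(-3.28125)+5/4·0.71875=-4.03125; next y=1/2·(-1.96875)+1/4·(-4.03125)≈-1.992188
n=4: y≈-1.992188, sp=-2, e=sp−y≈-0.007813; I≈-3.289063, D=e−e_prev≈0.023438; u=1/4·(-0.007813)+3/2·(-3.289063)+5/4·0.023438≈-4.90625; next y=1/2·(-1.992188)+1/4·(-4.90625)≈-2.222656
n=5: y≈-2.222656, sp=-3, e=sp−y≈-0.777344; I≈-4.066406, D=e−e_prev≈-0.769531; u=1/4·(-0.777344)+3/2·(-4.066406)+5/4·(-0.769531)≈-7.255859; next y=1/2·(-2.222656)+1/4·(-7.255859)≈-2.925293
n=6: y≈-2.925293, sp=-3, e=sp−y≈-0.074707; I≈-4.141113, D=e−e_prev≈0.702637; u=1/4·(-0.074707)+3/2·(-4.141113)+5/4·0.702637≈-5.352051; next y=1/2·(-2.925293)+1/4·(-5.352051)≈-2.800659
n=7: y≈-2.800659, sp=-3, e=sp−y≈-0.199341; I≈-4.340454, D=e−e_prev≈-0.124634; u=1/4·(-0.199341)+3/2·(-4.340454)+5/4·(-0.124634)≈-6.716309; next y=1/2·(-2.800659)+1/4·(-6.716309)≈-3.079407
n=8: y≈-3.079407, sp=-3, e=sp−y≈0.079407; I≈-4.261047, D=e−e_prev≈0.278748; u=1/4·0.079407+3/2·(-4.261047)+5/4·0.278748≈-6.023285; next y=1/2·(-3.079407)+1/4·(-6.023285)≈-3.045525
n=9: y≈-3.045525, sp=-3, e=sp−y≈0.045525; I≈-4.215523, D=e−e_prev≈-0.033882; u=1/4·0.045525+3/2·(-4.215523)+5/4·(-0.033882)≈-6.354256; next y=1/2·(-3.045525)+1/4·(-6.354256)≈-3.111326
n=10: y≈-3.111326, sp=-1, e=sp−y≈2.111326; I≈-2.104197, D=e−e_prev≈2.065802; u=1/4·2.111326+3/2·(-2.104197)+5/4·2.065802≈-0.046211; next y=1/2·(-3.111326)+1/4·(-0.046211)≈-1.567216
n=11: y≈-1.567216, sp=-1, e=sp−y≈0.567216; I≈-1.536981, D=e−e_prev≈-1.544110; u=1/4·0.567216+3/2·(-1.536981)+5/4·(-1.544110)≈-4.093805; next y=1/2·(-1.567216)+1/4·(-4.093805)≈-1.807059
n=12: y≈-1.807059, sp=-1, e=sp−y≈0.807059; I≈-0.729921, D=e−e_prev≈0.239843; u=1/4·0.807059+3/2·(-0.729921)+5/4·0.239843≈-0.593313; next y=1/2·(-1.807059)+1/4·(-0.593313)≈-1.051858

0 -2 -6.000 0.000
1 -2 -2.000 -1.500
2 -2 -5.375 -1.250
3 -2 -4.031 -1.969
4 -2 -4.906 -1.992
5 -3 -7.256 -2.223
6 -3 -5.352 -2.925
7 -3 -6.716 -2.801
8 -3 -6.023 -3.079
9 -3 -6.354 -3.046
10 -1 -0.046 -3.111
11 -1 -4.094 -1.567
12 -1 -0.593 -1.807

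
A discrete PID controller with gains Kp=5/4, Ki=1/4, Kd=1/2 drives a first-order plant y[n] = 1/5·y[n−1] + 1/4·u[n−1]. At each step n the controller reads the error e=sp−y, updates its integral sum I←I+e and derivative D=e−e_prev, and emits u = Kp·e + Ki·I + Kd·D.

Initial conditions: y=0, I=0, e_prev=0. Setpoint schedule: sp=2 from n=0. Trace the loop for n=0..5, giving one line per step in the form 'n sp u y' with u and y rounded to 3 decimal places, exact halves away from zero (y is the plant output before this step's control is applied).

0 2 4.000 0.000
1 2 1.500 1.000
2 2 3.100 0.575
3 2 2.614 0.890
4 2 3.166 0.831
5 2 3.176 0.958

(exact arithmetic carried between steps; '≈' marks a value shown rounded to 6 d.p. or computed from one; I and e_prev carry over from the previous line; the table rounds u and y to 3 d.p., halves away from zero)
n=0: y=0, sp=2, e=sp−y=2; I=2, D=e−e_prev=2; u=5/4·2+1/4·2+1/2·2=4; next y=1/5·0+1/4·4=1
n=1: y=1, sp=2, e=sp−y=1; I=3, D=e−e_prev=-1; u=5/4·1+1/4·3+1/2·(-1)=1.5; next y=1/5·1+1/4·1.5=0.575
n=2: y=0.575, sp=2, e=sp−y=1.425; I=4.425, D=e−e_prev=0.425; u=5/4·1.425+1/4·4.425+1/2·0.425=3.1; next y=1/5·0.575+1/4·3.1=0.89
n=3: y=0.89, sp=2, e=sp−y=1.11; I=5.535, D=e−e_prev=-0.315; u=5/4·1.11+1/4·5.535+1/2·(-0.315)=2.61375; next y=1/5·0.89+1/4·2.61375≈0.831438
n=4: y≈0.831438, sp=2, e=sp−y≈1.168563; I≈6.703563, D=e−e_prev≈0.058563; u=5/4·1.168563+1/4·6.703563+1/2·0.058563≈3.165875; next y=1/5·0.831438+1/4·3.165875≈0.957756
n=5: y≈0.957756, sp=2, e=sp−y≈1.042244; I≈7.745806, D=e−e_prev≈-0.126319; u=5/4·1.042244+1/4·7.745806+1/2·(-0.126319)≈3.176097; next y=1/5·0.957756+1/4·3.176097≈0.985575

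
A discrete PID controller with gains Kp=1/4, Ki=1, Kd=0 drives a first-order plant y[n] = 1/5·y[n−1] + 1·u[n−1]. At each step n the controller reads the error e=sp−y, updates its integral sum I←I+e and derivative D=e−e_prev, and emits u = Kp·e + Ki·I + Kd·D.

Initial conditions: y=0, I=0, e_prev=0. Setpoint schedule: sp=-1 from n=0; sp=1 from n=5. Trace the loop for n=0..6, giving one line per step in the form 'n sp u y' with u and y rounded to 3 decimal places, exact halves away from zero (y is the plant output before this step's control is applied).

(exact arithmetic carried between steps; '≈' marks a value shown rounded to 6 d.p. or computed from one; I and e_prev carry over from the previous line; the table rounds u and y to 3 d.p., halves away from zero)
n=0: y=0, sp=-1, e=sp−y=-1; I=-1, D=e−e_prev=-1; u=1/4·(-1)+1·(-1)+0·(-1)=-1.25; next y=1/5·0+1·(-1.25)=-1.25
n=1: y=-1.25, sp=-1, e=sp−y=0.25; I=-0.75, D=e−e_prev=1.25; u=1/4·0.25+1·(-0.75)+0·1.25=-0.6875; next y=1/5·(-1.25)+1·(-0.6875)=-0.9375
n=2: y=-0.9375, sp=-1, e=sp−y=-0.0625; I=-0.8125, D=e−e_prev=-0.3125; u=1/4·(-0.0625)+1·(-0.8125)+0·(-0.3125)=-0.828125; next y=1/5·(-0.9375)+1·(-0.828125)=-1.015625
n=3: y=-1.015625, sp=-1, e=sp−y=0.015625; I=-0.796875, D=e−e_prev=0.078125; u=1/4·0.015625+1·(-0.796875)+0·0.078125≈-0.792969; next y=1/5·(-1.015625)+1·(-0.792969)≈-0.996094
n=4: y≈-0.996094, sp=-1, e=sp−y≈-0.003906; I≈-0.800781, D=e−e_prev≈-0.019531; u=1/4·(-0.003906)+1·(-0.800781)+0·(-0.019531)≈-0.801758; next y=1/5·(-0.996094)+1·(-0.801758)≈-1.000977
n=5: y≈-1.000977, sp=1, e=sp−y≈2.000977; I≈1.200195, D=e−e_prev≈2.004883; u=1/4·2.000977+1·1.200195+0·2.004883≈1.700439; next y=1/5·(-1.000977)+1·1.700439≈1.500244
n=6: y≈1.500244, sp=1, e=sp−y≈-0.500244; I≈0.699951, D=e−e_prev≈-2.501221; u=1/4·(-0.500244)+1·0.699951+0·(-2.501221)≈0.574890; next y=1/5·1.500244+1·0.574890≈0.874939

0 -1 -1.250 0.000
1 -1 -0.688 -1.250
2 -1 -0.828 -0.938
3 -1 -0.793 -1.016
4 -1 -0.802 -0.996
5 1 1.700 -1.001
6 1 0.575 1.500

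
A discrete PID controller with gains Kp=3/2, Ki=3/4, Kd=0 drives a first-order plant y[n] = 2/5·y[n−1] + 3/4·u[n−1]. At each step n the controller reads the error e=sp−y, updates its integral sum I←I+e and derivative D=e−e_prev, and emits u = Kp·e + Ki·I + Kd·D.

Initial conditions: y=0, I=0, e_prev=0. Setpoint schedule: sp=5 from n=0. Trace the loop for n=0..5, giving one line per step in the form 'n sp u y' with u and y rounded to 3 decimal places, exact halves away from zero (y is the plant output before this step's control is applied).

(exact arithmetic carried between steps; '≈' marks a value shown rounded to 6 d.p. or computed from one; I and e_prev carry over from the previous line; the table rounds u and y to 3 d.p., halves away from zero)
n=0: y=0, sp=5, e=sp−y=5; I=5, D=e−e_prev=5; u=3/2·5+3/4·5+0·5=11.25; next y=2/5·0+3/4·11.25=8.4375
n=1: y=8.4375, sp=5, e=sp−y=-3.4375; I=1.5625, D=e−e_prev=-8.4375; u=3/2·(-3.4375)+3/4·1.5625+0·(-8.4375)=-3.984375; next y=2/5·8.4375+3/4·(-3.984375)≈0.386719
n=2: y≈0.386719, sp=5, e=sp−y≈4.613281; I≈6.175781, D=e−e_prev≈8.050781; u=3/2·4.613281+3/4·6.175781+0·8.050781≈11.551758; next y=2/5·0.386719+3/4·11.551758≈8.818506
n=3: y≈8.818506, sp=5, e=sp−y≈-3.818506; I≈2.357275, D=e−e_prev≈-8.431787; u=3/2·(-3.818506)+3/4·2.357275+0·(-8.431787)≈-3.959802; next y=2/5·8.818506+3/4·(-3.959802)≈0.557551
n=4: y≈0.557551, sp=5, e=sp−y≈4.442449; I≈6.799725, D=e−e_prev≈8.260955; u=3/2·4.442449+3/4·6.799725+0·8.260955≈11.763468; next y=2/5·0.557551+3/4·11.763468≈9.045621
n=5: y≈9.045621, sp=5, e=sp−y≈-4.045621; I≈2.754104, D=e−e_prev≈-8.488070; u=3/2·(-4.045621)+3/4·2.754104+0·(-8.488070)≈-4.002854; next y=2/5·9.045621+3/4·(-4.002854)≈0.616108

0 5 11.250 0.000
1 5 -3.984 8.438
2 5 11.552 0.387
3 5 -3.960 8.819
4 5 11.763 0.558
5 5 -4.003 9.046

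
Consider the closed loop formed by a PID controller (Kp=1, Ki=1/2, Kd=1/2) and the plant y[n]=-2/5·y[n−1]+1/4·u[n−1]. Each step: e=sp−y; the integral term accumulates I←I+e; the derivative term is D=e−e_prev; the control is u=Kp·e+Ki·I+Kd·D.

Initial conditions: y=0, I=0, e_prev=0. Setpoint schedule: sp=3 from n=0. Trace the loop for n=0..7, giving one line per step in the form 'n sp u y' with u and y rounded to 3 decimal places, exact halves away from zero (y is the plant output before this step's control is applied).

0 3 6.000 0.000
1 3 3.000 1.500
2 3 7.200 0.150
3 3 4.770 1.740
4 3 8.682 0.497
5 3 6.361 1.972
6 3 9.954 0.802
7 3 7.735 2.168

(exact arithmetic carried between steps; '≈' marks a value shown rounded to 6 d.p. or computed from one; I and e_prev carry over from the previous line; the table rounds u and y to 3 d.p., halves away from zero)
n=0: y=0, sp=3, e=sp−y=3; I=3, D=e−e_prev=3; u=1·3+1/2·3+1/2·3=6; next y=-2/5·0+1/4·6=1.5
n=1: y=1.5, sp=3, e=sp−y=1.5; I=4.5, D=e−e_prev=-1.5; u=1·1.5+1/2·4.5+1/2·(-1.5)=3; next y=-2/5·1.5+1/4·3=0.15
n=2: y=0.15, sp=3, e=sp−y=2.85; I=7.35, D=e−e_prev=1.35; u=1·2.85+1/2·7.35+1/2·1.35=7.2; next y=-2/5·0.15+1/4·7.2=1.74
n=3: y=1.74, sp=3, e=sp−y=1.26; I=8.61, D=e−e_prev=-1.59; u=1·1.26+1/2·8.61+1/2·(-1.59)=4.77; next y=-2/5·1.74+1/4·4.77=0.4965
n=4: y=0.4965, sp=3, e=sp−y=2.5035; I=11.1135, D=e−e_prev=1.2435; u=1·2.5035+1/2·11.1135+1/2·1.2435=8.682; next y=-2/5·0.4965+1/4·8.682=1.9719
n=5: y=1.9719, sp=3, e=sp−y=1.0281; I=12.1416, D=e−e_prev=-1.4754; u=1·1.0281+1/2·12.1416+1/2·(-1.4754)=6.3612; next y=-2/5·1.9719+1/4·6.3612=0.80154
n=6: y=0.80154, sp=3, e=sp−y=2.19846; I=14.34006, D=e−e_prev=1.17036; u=1·2.19846+1/2·14.34006+1/2·1.17036=9.95367; next y=-2/5·0.80154+1/4·9.95367≈2.167802
n=7: y≈2.167802, sp=3, e=sp−y≈0.832199; I≈15.172259, D=e−e_prev≈-1.366262; u=1·0.832199+1/2·15.172259+1/2·(-1.366262)≈7.735197; next y=-2/5·2.167802+1/4·7.735197≈1.066679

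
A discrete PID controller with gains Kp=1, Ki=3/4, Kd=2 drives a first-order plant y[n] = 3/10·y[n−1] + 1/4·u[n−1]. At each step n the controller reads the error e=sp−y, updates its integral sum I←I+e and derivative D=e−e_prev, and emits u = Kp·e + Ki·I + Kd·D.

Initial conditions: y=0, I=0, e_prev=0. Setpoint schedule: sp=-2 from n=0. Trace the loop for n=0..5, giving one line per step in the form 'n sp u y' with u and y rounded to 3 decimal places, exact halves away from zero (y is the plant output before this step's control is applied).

0 -2 -7.500 0.000
1 -2 2.031 -1.875
2 -2 -8.639 -0.055
3 -2 1.498 -2.176
4 -2 -9.729 -0.278
5 -2 1.166 -2.516

(exact arithmetic carried between steps; '≈' marks a value shown rounded to 6 d.p. or computed from one; I and e_prev carry over from the previous line; the table rounds u and y to 3 d.p., halves away from zero)
n=0: y=0, sp=-2, e=sp−y=-2; I=-2, D=e−e_prev=-2; u=1·(-2)+3/4·(-2)+2·(-2)=-7.5; next y=3/10·0+1/4·(-7.5)=-1.875
n=1: y=-1.875, sp=-2, e=sp−y=-0.125; I=-2.125, D=e−e_prev=1.875; u=1·(-0.125)+3/4·(-2.125)+2·1.875=2.03125; next y=3/10·(-1.875)+1/4·2.03125≈-0.054688
n=2: y≈-0.054688, sp=-2, e=sp−y≈-1.945313; I≈-4.070313, D=e−e_prev≈-1.820313; u=1·(-1.945313)+3/4·(-4.070313)+2·(-1.820313)≈-8.638672; next y=3/10·(-0.054688)+1/4·(-8.638672)≈-2.176074
n=3: y≈-2.176074, sp=-2, e=sp−y≈0.176074; I≈-3.894238, D=e−e_prev≈2.121387; u=1·0.176074+3/4·(-3.894238)+2·2.121387≈1.498169; next y=3/10·(-2.176074)+1/4·1.498169≈-0.278280
n=4: y≈-0.278280, sp=-2, e=sp−y≈-1.721720; I≈-5.615958, D=e−e_prev≈-1.897794; u=1·(-1.721720)+3/4·(-5.615958)+2·(-1.897794)≈-9.729277; next y=3/10·(-0.278280)+1/4·(-9.729277)≈-2.515803
n=5: y≈-2.515803, sp=-2, e=sp−y≈0.515803; I≈-5.100155, D=e−e_prev≈2.237523; u=1·0.515803+3/4·(-5.100155)+2·2.237523≈1.165734; next y=3/10·(-2.515803)+1/4·1.165734≈-0.463308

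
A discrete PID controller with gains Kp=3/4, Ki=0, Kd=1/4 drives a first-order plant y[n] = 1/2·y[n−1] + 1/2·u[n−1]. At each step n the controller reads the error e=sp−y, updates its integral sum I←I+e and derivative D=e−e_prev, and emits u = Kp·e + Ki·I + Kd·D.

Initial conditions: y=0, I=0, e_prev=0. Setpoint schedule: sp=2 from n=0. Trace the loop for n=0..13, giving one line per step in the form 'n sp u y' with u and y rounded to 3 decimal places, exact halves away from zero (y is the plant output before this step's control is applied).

0 2 2.000 0.000
1 2 0.500 1.000
2 2 1.000 0.750
3 2 0.813 0.875
4 2 0.875 0.844
5 2 0.852 0.859
6 2 0.859 0.855
7 2 0.856 0.857
8 2 0.857 0.857
9 2 0.857 0.857
10 2 0.857 0.857
11 2 0.857 0.857
12 2 0.857 0.857
13 2 0.857 0.857

(exact arithmetic carried between steps; '≈' marks a value shown rounded to 6 d.p. or computed from one; I and e_prev carry over from the previous line; the table rounds u and y to 3 d.p., halves away from zero)
n=0: y=0, sp=2, e=sp−y=2; I=2, D=e−e_prev=2; u=3/4·2+0·2+1/4·2=2; next y=1/2·0+1/2·2=1
n=1: y=1, sp=2, e=sp−y=1; I=3, D=e−e_prev=-1; u=3/4·1+0·3+1/4·(-1)=0.5; next y=1/2·1+1/2·0.5=0.75
n=2: y=0.75, sp=2, e=sp−y=1.25; I=4.25, D=e−e_prev=0.25; u=3/4·1.25+0·4.25+1/4·0.25=1; next y=1/2·0.75+1/2·1=0.875
n=3: y=0.875, sp=2, e=sp−y=1.125; I=5.375, D=e−e_prev=-0.125; u=3/4·1.125+0·5.375+1/4·(-0.125)=0.8125; next y=1/2·0.875+1/2·0.8125=0.84375
n=4: y=0.84375, sp=2, e=sp−y=1.15625; I=6.53125, D=e−e_prev=0.03125; u=3/4·1.15625+0·6.53125+1/4·0.03125=0.875; next y=1/2·0.84375+1/2·0.875=0.859375
n=5: y=0.859375, sp=2, e=sp−y=1.140625; I=7.671875, D=e−e_prev=-0.015625; u=3/4·1.140625+0·7.671875+1/4·(-0.015625)≈0.851563; next y=1/2·0.859375+1/2·0.851563≈0.855469
n=6: y≈0.855469, sp=2, e=sp−y≈1.144531; I≈8.816406, D=e−e_prev≈0.003906; u=3/4·1.144531+0·8.816406+1/4·0.003906≈0.859375; next y=1/2·0.855469+1/2·0.859375≈0.857422
n=7: y≈0.857422, sp=2, e=sp−y≈1.142578; I≈9.958984, D=e−e_prev≈-0.001953; u=3/4·1.142578+0·9.958984+1/4·(-0.001953)≈0.856445; next y=1/2·0.857422+1/2·0.856445≈0.856934
n=8: y≈0.856934, sp=2, e=sp−y≈1.143066; I≈11.102051, D=e−e_prev≈0.000488; u=3/4·1.143066+0·11.102051+1/4·0.000488≈0.857422; next y=1/2·0.856934+1/2·0.857422≈0.857178
n=9: y≈0.857178, sp=2, e=sp−y≈1.142822; I≈12.244873, D=e−e_prev≈-0.000244; u=3/4·1.142822+0·12.244873+1/4·(-0.000244)≈0.857056; next y=1/2·0.857178+1/2·0.857056≈0.857117
n=10: y≈0.857117, sp=2, e=sp−y≈1.142883; I≈13.387756, D=e−e_prev≈0.000061; u=3/4·1.142883+0·13.387756+1/4·0.000061≈0.857178; next y=1/2·0.857117+1/2·0.857178≈0.857147
n=11: y≈0.857147, sp=2, e=sp−y≈1.142853; I≈14.530609, D=e−e_prev≈-0.000031; u=3/4·1.142853+0·14.530609+1/4·(-0.000031)≈0.857132; next y=1/2·0.857147+1/2·0.857132≈0.857140
n=12: y≈0.857140, sp=2, e=sp−y≈1.142860; I≈15.673470, D=e−e_prev≈0.000008; u=3/4·1.142860+0·15.673470+1/4·0.000008≈0.857147; next y=1/2·0.857140+1/2·0.857147≈0.857143
n=13: y≈0.857143, sp=2, e=sp−y≈1.142857; I≈16.816326, D=e−e_prev≈-0.000004; u=3/4·1.142857+0·16.816326+1/4·(-0.000004)≈0.857141; next y=1/2·0.857143+1/2·0.857141≈0.857142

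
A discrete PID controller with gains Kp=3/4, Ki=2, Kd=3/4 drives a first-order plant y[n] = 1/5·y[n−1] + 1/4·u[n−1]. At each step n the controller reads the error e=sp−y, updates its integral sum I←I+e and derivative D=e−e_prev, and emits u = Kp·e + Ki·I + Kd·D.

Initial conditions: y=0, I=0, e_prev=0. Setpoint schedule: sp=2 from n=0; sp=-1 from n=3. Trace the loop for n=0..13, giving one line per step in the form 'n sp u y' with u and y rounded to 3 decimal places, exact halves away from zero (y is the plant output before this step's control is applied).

(exact arithmetic carried between steps; '≈' marks a value shown rounded to 6 d.p. or computed from one; I and e_prev carry over from the previous line; the table rounds u and y to 3 d.p., halves away from zero)
n=0: y=0, sp=2, e=sp−y=2; I=2, D=e−e_prev=2; u=3/4·2+2·2+3/4·2=7; next y=1/5·0+1/4·7=1.75
n=1: y=1.75, sp=2, e=sp−y=0.25; I=2.25, D=e−e_prev=-1.75; u=3/4·0.25+2·2.25+3/4·(-1.75)=3.375; next y=1/5·1.75+1/4·3.375=1.19375
n=2: y=1.19375, sp=2, e=sp−y=0.80625; I=3.05625, D=e−e_prev=0.55625; u=3/4·0.80625+2·3.05625+3/4·0.55625=7.134375; next y=1/5·1.19375+1/4·7.134375≈2.022344
n=3: y≈2.022344, sp=-1, e=sp−y≈-3.022344; I≈0.033906, D=e−e_prev≈-3.828594; u=3/4·(-3.022344)+2·0.033906+3/4·(-3.828594)≈-5.070391; next y=1/5·2.022344+1/4·(-5.070391)≈-0.863129
n=4: y≈-0.863129, sp=-1, e=sp−y≈-0.136871; I≈-0.102965, D=e−e_prev≈2.885473; u=3/4·(-0.136871)+2·(-0.102965)+3/4·2.885473≈1.855521; next y=1/5·(-0.863129)+1/4·1.855521≈0.291255
n=5: y≈0.291255, sp=-1, e=sp−y≈-1.291255; I≈-1.394219, D=e−e_prev≈-1.154383; u=3/4·(-1.291255)+2·(-1.394219)+3/4·(-1.154383)≈-4.622667; next y=1/5·0.291255+1/4·(-4.622667)≈-1.097416
n=6: y≈-1.097416, sp=-1, e=sp−y≈0.097416; I≈-1.296803, D=e−e_prev≈1.388671; u=3/4·0.097416+2·(-1.296803)+3/4·1.388671≈-1.479042; next y=1/5·(-1.097416)+1/4·(-1.479042)≈-0.589244
n=7: y≈-0.589244, sp=-1, e=sp−y≈-0.410756; I≈-1.707560, D=e−e_prev≈-0.508172; u=3/4·(-0.410756)+2·(-1.707560)+3/4·(-0.508172)≈-4.104316; next y=1/5·(-0.589244)+1/4·(-4.104316)≈-1.143928
n=8: y≈-1.143928, sp=-1, e=sp−y≈0.143928; I≈-1.563632, D=e−e_prev≈0.554684; u=3/4·0.143928+2·(-1.563632)+3/4·0.554684≈-2.603305; next y=1/5·(-1.143928)+1/4·(-2.603305)≈-0.879612
n=9: y≈-0.879612, sp=-1, e=sp−y≈-0.120388; I≈-1.684020, D=e−e_prev≈-0.264316; u=3/4·(-0.120388)+2·(-1.684020)+3/4·(-0.264316)≈-3.656568; next y=1/5·(-0.879612)+1/4·(-3.656568)≈-1.090064
n=10: y≈-1.090064, sp=-1, e=sp−y≈0.090064; I≈-1.593956, D=e−e_prev≈0.210453; u=3/4·0.090064+2·(-1.593956)+3/4·0.210453≈-2.962524; next y=1/5·(-1.090064)+1/4·(-2.962524)≈-0.958644
n=11: y≈-0.958644, sp=-1, e=sp−y≈-0.041356; I≈-1.635312, D=e−e_prev≈-0.131421; u=3/4·(-0.041356)+2·(-1.635312)+3/4·(-0.131421)≈-3.400206; next y=1/5·(-0.958644)+1/4·(-3.400206)≈-1.041780
n=12: y≈-1.041780, sp=-1, e=sp−y≈0.041780; I≈-1.593532, D=e−e_prev≈0.083137; u=3/4·0.041780+2·(-1.593532)+3/4·0.083137≈-3.093375; next y=1/5·(-1.041780)+1/4·(-3.093375)≈-0.981700
n=13: y≈-0.981700, sp=-1, e=sp−y≈-0.018300; I≈-1.611832, D=e−e_prev≈-0.060080; u=3/4·(-0.018300)+2·(-1.611832)+3/4·(-0.060080)≈-3.282449; next y=1/5·(-0.981700)+1/4·(-3.282449)≈-1.016952

0 2 7.000 0.000
1 2 3.375 1.750
2 2 7.134 1.194
3 -1 -5.070 2.022
4 -1 1.856 -0.863
5 -1 -4.623 0.291
6 -1 -1.479 -1.097
7 -1 -4.104 -0.589
8 -1 -2.603 -1.144
9 -1 -3.657 -0.880
10 -1 -2.963 -1.090
11 -1 -3.400 -0.959
12 -1 -3.093 -1.042
13 -1 -3.282 -0.982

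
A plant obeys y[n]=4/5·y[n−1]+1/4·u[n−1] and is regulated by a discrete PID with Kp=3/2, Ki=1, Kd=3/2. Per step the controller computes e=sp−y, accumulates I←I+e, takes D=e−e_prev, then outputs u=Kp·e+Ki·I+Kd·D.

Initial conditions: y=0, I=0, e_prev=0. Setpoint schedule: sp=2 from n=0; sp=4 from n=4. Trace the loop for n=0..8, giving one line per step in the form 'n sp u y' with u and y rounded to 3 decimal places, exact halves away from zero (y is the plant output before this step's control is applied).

(exact arithmetic carried between steps; '≈' marks a value shown rounded to 6 d.p. or computed from one; I and e_prev carry over from the previous line; the table rounds u and y to 3 d.p., halves away from zero)
n=0: y=0, sp=2, e=sp−y=2; I=2, D=e−e_prev=2; u=3/2·2+1·2+3/2·2=8; next y=4/5·0+1/4·8=2
n=1: y=2, sp=2, e=sp−y=0; I=2, D=e−e_prev=-2; u=3/2·0+1·2+3/2·(-2)=-1; next y=4/5·2+1/4·(-1)=1.35
n=2: y=1.35, sp=2, e=sp−y=0.65; I=2.65, D=e−e_prev=0.65; u=3/2·0.65+1·2.65+3/2·0.65=4.6; next y=4/5·1.35+1/4·4.6=2.23
n=3: y=2.23, sp=2, e=sp−y=-0.23; I=2.42, D=e−e_prev=-0.88; u=3/2·(-0.23)+1·2.42+3/2·(-0.88)=0.755; next y=4/5·2.23+1/4·0.755=1.97275
n=4: y=1.97275, sp=4, e=sp−y=2.02725; I=4.44725, D=e−e_prev=2.25725; u=3/2·2.02725+1·4.44725+3/2·2.25725=10.874; next y=4/5·1.97275+1/4·10.874=4.2967
n=5: y=4.2967, sp=4, e=sp−y=-0.2967; I=4.15055, D=e−e_prev=-2.32395; u=3/2·(-0.2967)+1·4.15055+3/2·(-2.32395)=0.219575; next y=4/5·4.2967+1/4·0.219575≈3.492254
n=6: y≈3.492254, sp=4, e=sp−y≈0.507746; I≈4.658296, D=e−e_prev≈0.804446; u=3/2·0.507746+1·4.658296+3/2·0.804446≈6.626585; next y=4/5·3.492254+1/4·6.626585≈4.450449
n=7: y≈4.450449, sp=4, e=sp−y≈-0.450449; I≈4.207847, D=e−e_prev≈-0.958196; u=3/2·(-0.450449)+1·4.207847+3/2·(-0.958196)≈2.094880; next y=4/5·4.450449+1/4·2.094880≈4.084079
n=8: y≈4.084079, sp=4, e=sp−y≈-0.084079; I≈4.123768, D=e−e_prev≈0.366370; u=3/2·(-0.084079)+1·4.123768+3/2·0.366370≈4.547203; next y=4/5·4.084079+1/4·4.547203≈4.404064

0 2 8.000 0.000
1 2 -1.000 2.000
2 2 4.600 1.350
3 2 0.755 2.230
4 4 10.874 1.973
5 4 0.220 4.297
6 4 6.627 3.492
7 4 2.095 4.450
8 4 4.547 4.084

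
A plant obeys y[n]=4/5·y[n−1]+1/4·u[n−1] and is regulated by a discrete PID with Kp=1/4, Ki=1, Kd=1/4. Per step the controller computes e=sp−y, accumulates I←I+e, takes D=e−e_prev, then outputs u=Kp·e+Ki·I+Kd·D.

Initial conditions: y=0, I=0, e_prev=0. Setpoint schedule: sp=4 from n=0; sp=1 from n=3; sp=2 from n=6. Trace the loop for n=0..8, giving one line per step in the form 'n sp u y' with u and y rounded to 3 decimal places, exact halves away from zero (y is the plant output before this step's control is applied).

(exact arithmetic carried between steps; '≈' marks a value shown rounded to 6 d.p. or computed from one; I and e_prev carry over from the previous line; the table rounds u and y to 3 d.p., halves away from zero)
n=0: y=0, sp=4, e=sp−y=4; I=4, D=e−e_prev=4; u=1/4·4+1·4+1/4·4=6; next y=4/5·0+1/4·6=1.5
n=1: y=1.5, sp=4, e=sp−y=2.5; I=6.5, D=e−e_prev=-1.5; u=1/4·2.5+1·6.5+1/4·(-1.5)=6.75; next y=4/5·1.5+1/4·6.75=2.8875
n=2: y=2.8875, sp=4, e=sp−y=1.1125; I=7.6125, D=e−e_prev=-1.3875; u=1/4·1.1125+1·7.6125+1/4·(-1.3875)=7.54375; next y=4/5·2.8875+1/4·7.54375≈4.195938
n=3: y≈4.195938, sp=1, e=sp−y≈-3.195938; I≈4.416563, D=e−e_prev≈-4.308438; u=1/4·(-3.195938)+1·4.416563+1/4·(-4.308438)≈2.540469; next y=4/5·4.195938+1/4·2.540469≈3.991867
n=4: y≈3.991867, sp=1, e=sp−y≈-2.991867; I≈1.424695, D=e−e_prev≈0.204070; u=1/4·(-2.991867)+1·1.424695+1/4·0.204070≈0.727746; next y=4/5·3.991867+1/4·0.727746≈3.375430
n=5: y≈3.375430, sp=1, e=sp−y≈-2.375430; I≈-0.950735, D=e−e_prev≈0.616437; u=1/4·(-2.375430)+1·(-0.950735)+1/4·0.616437≈-1.390483; next y=4/5·3.375430+1/4·(-1.390483)≈2.352723
n=6: y≈2.352723, sp=2, e=sp−y≈-0.352723; I≈-1.303458, D=e−e_prev≈2.022707; u=1/4·(-0.352723)+1·(-1.303458)+1/4·2.022707≈-0.885962; next y=4/5·2.352723+1/4·(-0.885962)≈1.660688
n=7: y≈1.660688, sp=2, e=sp−y≈0.339312; I≈-0.964146, D=e−e_prev≈0.692035; u=1/4·0.339312+1·(-0.964146)+1/4·0.692035≈-0.706310; next y=4/5·1.660688+1/4·(-0.706310)≈1.151973
n=8: y≈1.151973, sp=2, e=sp−y≈0.848027; I≈-0.116120, D=e−e_prev≈0.508715; u=1/4·0.848027+1·(-0.116120)+1/4·0.508715≈0.223066; next y=4/5·1.151973+1/4·0.223066≈0.977345

0 4 6.000 0.000
1 4 6.750 1.500
2 4 7.544 2.888
3 1 2.540 4.196
4 1 0.728 3.992
5 1 -1.390 3.375
6 2 -0.886 2.353
7 2 -0.706 1.661
8 2 0.223 1.152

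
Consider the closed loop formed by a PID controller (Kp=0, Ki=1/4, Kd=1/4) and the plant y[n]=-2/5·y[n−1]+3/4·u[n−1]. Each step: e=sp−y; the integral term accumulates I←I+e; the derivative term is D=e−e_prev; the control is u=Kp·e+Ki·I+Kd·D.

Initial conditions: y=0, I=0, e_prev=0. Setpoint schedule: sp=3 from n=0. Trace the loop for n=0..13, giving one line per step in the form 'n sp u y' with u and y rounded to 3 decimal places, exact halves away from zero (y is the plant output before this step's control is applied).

0 3 1.500 0.000
1 3 0.938 1.125
2 3 2.123 0.253
3 3 1.973 1.491
4 3 2.964 0.883
5 3 2.848 1.870
6 3 3.618 1.388
7 3 3.515 2.158
8 3 4.111 1.773
9 3 4.021 2.374
10 3 4.481 2.066
11 3 4.404 2.535
12 3 4.760 2.289
13 3 4.694 2.654

(exact arithmetic carried between steps; '≈' marks a value shown rounded to 6 d.p. or computed from one; I and e_prev carry over from the previous line; the table rounds u and y to 3 d.p., halves away from zero)
n=0: y=0, sp=3, e=sp−y=3; I=3, D=e−e_prev=3; u=0·3+1/4·3+1/4·3=1.5; next y=-2/5·0+3/4·1.5=1.125
n=1: y=1.125, sp=3, e=sp−y=1.875; I=4.875, D=e−e_prev=-1.125; u=0·1.875+1/4·4.875+1/4·(-1.125)=0.9375; next y=-2/5·1.125+3/4·0.9375=0.253125
n=2: y=0.253125, sp=3, e=sp−y=2.746875; I=7.621875, D=e−e_prev=0.871875; u=0·2.746875+1/4·7.621875+1/4·0.871875≈2.123438; next y=-2/5·0.253125+3/4·2.123438≈1.491328
n=3: y≈1.491328, sp=3, e=sp−y≈1.508672; I≈9.130547, D=e−e_prev≈-1.238203; u=0·1.508672+1/4·9.130547+1/4·(-1.238203)≈1.973086; next y=-2/5·1.491328+3/4·1.973086≈0.883283
n=4: y≈0.883283, sp=3, e=sp−y≈2.116717; I≈11.247264, D=e−e_prev≈0.608045; u=0·2.116717+1/4·11.247264+1/4·0.608045≈2.963827; next y=-2/5·0.883283+3/4·2.963827≈1.869557
n=5: y≈1.869557, sp=3, e=sp−y≈1.130443; I≈12.377707, D=e−e_prev≈-0.986274; u=0·1.130443+1/4·12.377707+1/4·(-0.986274)≈2.847858; next y=-2/5·1.869557+3/4·2.847858≈1.388071
n=6: y≈1.388071, sp=3, e=sp−y≈1.611929; I≈13.989636, D=e−e_prev≈0.481486; u=0·1.611929+1/4·13.989636+1/4·0.481486≈3.617781; next y=-2/5·1.388071+3/4·3.617781≈2.158107
n=7: y≈2.158107, sp=3, e=sp−y≈0.841893; I≈14.831529, D=e−e_prev≈-0.770036; u=0·0.841893+1/4·14.831529+1/4·(-0.770036)≈3.515373; next y=-2/5·2.158107+3/4·3.515373≈1.773287
n=8: y≈1.773287, sp=3, e=sp−y≈1.226713; I≈16.058242, D=e−e_prev≈0.384820; u=0·1.226713+1/4·16.058242+1/4·0.384820≈4.110765; next y=-2/5·1.773287+3/4·4.110765≈2.373759
n=9: y≈2.373759, sp=3, e=sp−y≈0.626241; I≈16.684482, D=e−e_prev≈-0.600472; u=0·0.626241+1/4·16.684482+1/4·(-0.600472)≈4.021003; next y=-2/5·2.373759+3/4·4.021003≈2.066248
n=10: y≈2.066248, sp=3, e=sp−y≈0.933752; I≈17.618234, D=e−e_prev≈0.307511; u=0·0.933752+1/4·17.618234+1/4·0.307511≈4.481436; next y=-2/5·2.066248+3/4·4.481436≈2.534578
n=11: y≈2.534578, sp=3, e=sp−y≈0.465422; I≈18.083656, D=e−e_prev≈-0.468330; u=0·0.465422+1/4·18.083656+1/4·(-0.468330)≈4.403832; next y=-2/5·2.534578+3/4·4.403832≈2.289043
n=12: y≈2.289043, sp=3, e=sp−y≈0.710957; I≈18.794614, D=e−e_prev≈0.245535; u=0·0.710957+1/4·18.794614+1/4·0.245535≈4.760037; next y=-2/5·2.289043+3/4·4.760037≈2.654411
n=13: y≈2.654411, sp=3, e=sp−y≈0.345589; I≈19.140203, D=e−e_prev≈-0.365368; u=0·0.345589+1/4·19.140203+1/4·(-0.365368)≈4.693709; next y=-2/5·2.654411+3/4·4.693709≈2.458517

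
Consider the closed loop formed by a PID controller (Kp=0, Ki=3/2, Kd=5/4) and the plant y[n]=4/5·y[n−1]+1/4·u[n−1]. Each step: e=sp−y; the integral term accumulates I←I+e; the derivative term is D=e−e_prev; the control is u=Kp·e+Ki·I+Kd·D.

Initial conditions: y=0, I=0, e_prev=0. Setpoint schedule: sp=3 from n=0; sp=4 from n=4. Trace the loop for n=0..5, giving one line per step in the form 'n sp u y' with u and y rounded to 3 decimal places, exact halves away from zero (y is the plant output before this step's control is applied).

(exact arithmetic carried between steps; '≈' marks a value shown rounded to 6 d.p. or computed from one; I and e_prev carry over from the previous line; the table rounds u and y to 3 d.p., halves away from zero)
n=0: y=0, sp=3, e=sp−y=3; I=3, D=e−e_prev=3; u=0·3+3/2·3+5/4·3=8.25; next y=4/5·0+1/4·8.25=2.0625
n=1: y=2.0625, sp=3, e=sp−y=0.9375; I=3.9375, D=e−e_prev=-2.0625; u=0·0.9375+3/2·3.9375+5/4·(-2.0625)=3.328125; next y=4/5·2.0625+1/4·3.328125≈2.482031
n=2: y≈2.482031, sp=3, e=sp−y≈0.517969; I≈4.455469, D=e−e_prev≈-0.419531; u=0·0.517969+3/2·4.455469+5/4·(-0.419531)≈6.158789; next y=4/5·2.482031+1/4·6.158789≈3.525322
n=3: y≈3.525322, sp=3, e=sp−y≈-0.525322; I≈3.930146, D=e−e_prev≈-1.043291; u=0·(-0.525322)+3/2·3.930146+5/4·(-1.043291)≈4.591106; next y=4/5·3.525322+1/4·4.591106≈3.968034
n=4: y≈3.968034, sp=4, e=sp−y≈0.031966; I≈3.962112, D=e−e_prev≈0.557288; u=0·0.031966+3/2·3.962112+5/4·0.557288≈6.639778; next y=4/5·3.968034+1/4·6.639778≈4.834372
n=5: y≈4.834372, sp=4, e=sp−y≈-0.834372; I≈3.127740, D=e−e_prev≈-0.866338; u=0·(-0.834372)+3/2·3.127740+5/4·(-0.866338)≈3.608688; next y=4/5·4.834372+1/4·3.608688≈4.769670

0 3 8.250 0.000
1 3 3.328 2.063
2 3 6.159 2.482
3 3 4.591 3.525
4 4 6.640 3.968
5 4 3.609 4.834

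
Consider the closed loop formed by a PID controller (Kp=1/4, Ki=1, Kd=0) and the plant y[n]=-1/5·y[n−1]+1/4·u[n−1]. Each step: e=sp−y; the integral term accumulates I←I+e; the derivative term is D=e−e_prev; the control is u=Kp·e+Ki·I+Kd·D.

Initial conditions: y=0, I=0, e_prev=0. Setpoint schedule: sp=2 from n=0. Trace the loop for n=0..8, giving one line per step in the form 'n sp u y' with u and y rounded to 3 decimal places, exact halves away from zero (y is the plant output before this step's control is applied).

(exact arithmetic carried between steps; '≈' marks a value shown rounded to 6 d.p. or computed from one; I and e_prev carry over from the previous line; the table rounds u and y to 3 d.p., halves away from zero)
n=0: y=0, sp=2, e=sp−y=2; I=2, D=e−e_prev=2; u=1/4·2+1·2+0·2=2.5; next y=-1/5·0+1/4·2.5=0.625
n=1: y=0.625, sp=2, e=sp−y=1.375; I=3.375, D=e−e_prev=-0.625; u=1/4·1.375+1·3.375+0·(-0.625)=3.71875; next y=-1/5·0.625+1/4·3.71875≈0.804688
n=2: y≈0.804688, sp=2, e=sp−y≈1.195313; I≈4.570313, D=e−e_prev≈-0.179688; u=1/4·1.195313+1·4.570313+0·(-0.179688)≈4.869141; next y=-1/5·0.804688+1/4·4.869141≈1.056348
n=3: y≈1.056348, sp=2, e=sp−y≈0.943652; I≈5.513965, D=e−e_prev≈-0.251660; u=1/4·0.943652+1·5.513965+0·(-0.251660)≈5.749878; next y=-1/5·1.056348+1/4·5.749878≈1.226200
n=4: y≈1.226200, sp=2, e=sp−y≈0.773800; I≈6.287765, D=e−e_prev≈-0.169852; u=1/4·0.773800+1·6.287765+0·(-0.169852)≈6.481215; next y=-1/5·1.226200+1/4·6.481215≈1.375064
n=5: y≈1.375064, sp=2, e=sp−y≈0.624936; I≈6.912701, D=e−e_prev≈-0.148864; u=1/4·0.624936+1·6.912701+0·(-0.148864)≈7.068935; next y=-1/5·1.375064+1/4·7.068935≈1.492221
n=6: y≈1.492221, sp=2, e=sp−y≈0.507779; I≈7.420480, D=e−e_prev≈-0.117157; u=1/4·0.507779+1·7.420480+0·(-0.117157)≈7.547425; next y=-1/5·1.492221+1/4·7.547425≈1.588412
n=7: y≈1.588412, sp=2, e=sp−y≈0.411588; I≈7.832068, D=e−e_prev≈-0.096191; u=1/4·0.411588+1·7.832068+0·(-0.096191)≈7.934965; next y=-1/5·1.588412+1/4·7.934965≈1.666059
n=8: y≈1.666059, sp=2, e=sp−y≈0.333941; I≈8.166009, D=e−e_prev≈-0.077647; u=1/4·0.333941+1·8.166009+0·(-0.077647)≈8.249495; next y=-1/5·1.666059+1/4·8.249495≈1.729162

0 2 2.500 0.000
1 2 3.719 0.625
2 2 4.869 0.805
3 2 5.750 1.056
4 2 6.481 1.226
5 2 7.069 1.375
6 2 7.547 1.492
7 2 7.935 1.588
8 2 8.249 1.666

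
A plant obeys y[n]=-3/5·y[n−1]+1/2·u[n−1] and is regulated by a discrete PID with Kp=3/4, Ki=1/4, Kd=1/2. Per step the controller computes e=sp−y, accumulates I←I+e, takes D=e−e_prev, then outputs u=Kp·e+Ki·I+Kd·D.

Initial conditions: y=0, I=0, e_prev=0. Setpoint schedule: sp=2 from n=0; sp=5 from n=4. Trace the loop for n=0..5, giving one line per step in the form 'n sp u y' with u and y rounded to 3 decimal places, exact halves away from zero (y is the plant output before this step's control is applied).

0 2 3.000 0.000
1 2 0.250 1.500
2 2 4.538 -0.775
3 2 -1.169 2.734
4 5 12.340 -2.225
5 5 -4.428 7.505

(exact arithmetic carried between steps; '≈' marks a value shown rounded to 6 d.p. or computed from one; I and e_prev carry over from the previous line; the table rounds u and y to 3 d.p., halves away from zero)
n=0: y=0, sp=2, e=sp−y=2; I=2, D=e−e_prev=2; u=3/4·2+1/4·2+1/2·2=3; next y=-3/5·0+1/2·3=1.5
n=1: y=1.5, sp=2, e=sp−y=0.5; I=2.5, D=e−e_prev=-1.5; u=3/4·0.5+1/4·2.5+1/2·(-1.5)=0.25; next y=-3/5·1.5+1/2·0.25=-0.775
n=2: y=-0.775, sp=2, e=sp−y=2.775; I=5.275, D=e−e_prev=2.275; u=3/4·2.775+1/4·5.275+1/2·2.275=4.5375; next y=-3/5·(-0.775)+1/2·4.5375=2.73375
n=3: y=2.73375, sp=2, e=sp−y=-0.73375; I=4.54125, D=e−e_prev=-3.50875; u=3/4·(-0.73375)+1/4·4.54125+1/2·(-3.50875)=-1.169375; next y=-3/5·2.73375+1/2·(-1.169375)≈-2.224938
n=4: y≈-2.224938, sp=5, e=sp−y≈7.224938; I≈11.766188, D=e−e_prev≈7.958688; u=3/4·7.224938+1/4·11.766188+1/2·7.958688≈12.339594; next y=-3/5·(-2.224938)+1/2·12.339594≈7.504759
n=5: y≈7.504759, sp=5, e=sp−y≈-2.504759; I≈9.261428, D=e−e_prev≈-9.729697; u=3/4·(-2.504759)+1/4·9.261428+1/2·(-9.729697)≈-4.428061; next y=-3/5·7.504759+1/2·(-4.428061)≈-6.716886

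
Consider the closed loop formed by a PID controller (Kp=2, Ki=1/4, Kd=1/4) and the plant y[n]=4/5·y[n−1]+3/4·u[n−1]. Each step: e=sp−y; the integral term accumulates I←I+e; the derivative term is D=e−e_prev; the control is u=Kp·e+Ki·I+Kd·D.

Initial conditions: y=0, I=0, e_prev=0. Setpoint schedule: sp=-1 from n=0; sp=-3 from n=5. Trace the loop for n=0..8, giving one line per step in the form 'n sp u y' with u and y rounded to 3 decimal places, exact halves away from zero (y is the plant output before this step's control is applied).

(exact arithmetic carried between steps; '≈' marks a value shown rounded to 6 d.p. or computed from one; I and e_prev carry over from the previous line; the table rounds u and y to 3 d.p., halves away from zero)
n=0: y=0, sp=-1, e=sp−y=-1; I=-1, D=e−e_prev=-1; u=2·(-1)+1/4·(-1)+1/4·(-1)=-2.5; next y=4/5·0+3/4·(-2.5)=-1.875
n=1: y=-1.875, sp=-1, e=sp−y=0.875; I=-0.125, D=e−e_prev=1.875; u=2·0.875+1/4·(-0.125)+1/4·1.875=2.1875; next y=4/5·(-1.875)+3/4·2.1875=0.140625
n=2: y=0.140625, sp=-1, e=sp−y=-1.140625; I=-1.265625, D=e−e_prev=-2.015625; u=2·(-1.140625)+1/4·(-1.265625)+1/4·(-2.015625)≈-3.101563; next y=4/5·0.140625+3/4·(-3.101563)≈-2.213672
n=3: y≈-2.213672, sp=-1, e=sp−y≈1.213672; I≈-0.051953, D=e−e_prev≈2.354297; u=2·1.213672+1/4·(-0.051953)+1/4·2.354297≈3.002930; next y=4/5·(-2.213672)+3/4·3.002930≈0.481260
n=4: y≈0.481260, sp=-1, e=sp−y≈-1.481260; I≈-1.533213, D=e−e_prev≈-2.694932; u=2·(-1.481260)+1/4·(-1.533213)+1/4·(-2.694932)≈-4.019556; next y=4/5·0.481260+3/4·(-4.019556)≈-2.629659
n=5: y≈-2.629659, sp=-3, e=sp−y≈-0.370341; I≈-1.903554, D=e−e_prev≈1.110919; u=2·(-0.370341)+1/4·(-1.903554)+1/4·1.110919≈-0.938841; next y=4/5·(-2.629659)+3/4·(-0.938841)≈-2.807858
n=6: y≈-2.807858, sp=-3, e=sp−y≈-0.192142; I≈-2.095696, D=e−e_prev≈0.178199; u=2·(-0.192142)+1/4·(-2.095696)+1/4·0.178199≈-0.863659; next y=4/5·(-2.807858)+3/4·(-0.863659)≈-2.894030
n=7: y≈-2.894030, sp=-3, e=sp−y≈-0.105970; I≈-2.201666, D=e−e_prev≈0.086172; u=2·(-0.105970)+1/4·(-2.201666)+1/4·0.086172≈-0.740813; next y=4/5·(-2.894030)+3/4·(-0.740813)≈-2.870834
n=8: y≈-2.870834, sp=-3, e=sp−y≈-0.129166; I≈-2.330832, D=e−e_prev≈-0.023196; u=2·(-0.129166)+1/4·(-2.330832)+1/4·(-0.023196)≈-0.846839; next y=4/5·(-2.870834)+3/4·(-0.846839)≈-2.931797

0 -1 -2.500 0.000
1 -1 2.188 -1.875
2 -1 -3.102 0.141
3 -1 3.003 -2.214
4 -1 -4.020 0.481
5 -3 -0.939 -2.630
6 -3 -0.864 -2.808
7 -3 -0.741 -2.894
8 -3 -0.847 -2.871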